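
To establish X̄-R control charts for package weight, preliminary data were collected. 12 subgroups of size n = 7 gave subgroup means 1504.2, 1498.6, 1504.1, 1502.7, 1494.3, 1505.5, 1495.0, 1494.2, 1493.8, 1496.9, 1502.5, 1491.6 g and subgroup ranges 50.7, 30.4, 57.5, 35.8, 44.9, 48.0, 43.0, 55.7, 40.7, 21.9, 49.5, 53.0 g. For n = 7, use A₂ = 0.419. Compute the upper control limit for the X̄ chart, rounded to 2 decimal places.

X̄̄ = (1504.2 + 1498.6 + 1504.1 + 1502.7 + 1494.3 + 1505.5 + 1495.0 + 1494.2 + 1493.8 + 1496.9 + 1502.5 + 1491.6) / 12 = 17983.4000 / 12 = 1498.6167
R̄ = (50.7 + 30.4 + 57.5 + 35.8 + 44.9 + 48.0 + 43.0 + 55.7 + 40.7 + 21.9 + 49.5 + 53.0) / 12 = 531.1000 / 12 = 44.2583
UCL = X̄̄ + A₂·R̄ = 1498.6167 + 0.419 × 44.2583 = 1517.1609

1517.16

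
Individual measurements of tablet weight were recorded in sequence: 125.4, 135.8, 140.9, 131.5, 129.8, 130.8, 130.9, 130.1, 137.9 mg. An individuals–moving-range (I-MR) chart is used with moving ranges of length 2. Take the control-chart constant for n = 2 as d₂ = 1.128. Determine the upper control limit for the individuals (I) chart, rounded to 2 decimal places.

144.63

X̄ = (125.4 + 135.8 + 140.9 + 131.5 + 129.8 + 130.8 + 130.9 + 130.1 + 137.9) / 9 = 132.5667
Moving ranges: 10.4, 5.1, 9.4, 1.7, 1.0, 0.1, 0.8, 7.8; M̄R̄ = 36.3000 / 8 = 4.5375
UCL = X̄ + 3·M̄R̄/d₂ = 132.5667 + 3 × 4.5375 / 1.128 = 144.6345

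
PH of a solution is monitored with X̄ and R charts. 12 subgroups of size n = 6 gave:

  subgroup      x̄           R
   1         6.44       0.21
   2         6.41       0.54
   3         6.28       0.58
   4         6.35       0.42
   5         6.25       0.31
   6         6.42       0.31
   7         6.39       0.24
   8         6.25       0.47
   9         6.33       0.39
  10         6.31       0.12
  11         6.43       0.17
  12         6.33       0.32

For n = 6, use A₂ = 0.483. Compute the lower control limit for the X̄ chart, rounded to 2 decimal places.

6.18

X̄̄ = (6.44 + 6.41 + 6.28 + 6.35 + 6.25 + 6.42 + 6.39 + 6.25 + 6.33 + 6.31 + 6.43 + 6.33) / 12 = 76.1900 / 12 = 6.3492
R̄ = (0.21 + 0.54 + 0.58 + 0.42 + 0.31 + 0.31 + 0.24 + 0.47 + 0.39 + 0.12 + 0.17 + 0.32) / 12 = 4.0800 / 12 = 0.3400
LCL = X̄̄ − A₂·R̄ = 6.3492 − 0.483 × 0.3400 = 6.1849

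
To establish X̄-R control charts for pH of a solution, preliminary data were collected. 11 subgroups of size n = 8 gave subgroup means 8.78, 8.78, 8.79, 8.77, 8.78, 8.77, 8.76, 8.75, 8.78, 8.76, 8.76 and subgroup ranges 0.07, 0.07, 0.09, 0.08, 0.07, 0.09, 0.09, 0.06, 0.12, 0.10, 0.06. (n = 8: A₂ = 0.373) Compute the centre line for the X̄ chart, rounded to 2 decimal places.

X̄̄ = (8.78 + 8.78 + 8.79 + 8.77 + 8.78 + 8.77 + 8.76 + 8.75 + 8.78 + 8.76 + 8.76) / 11 = 96.4800 / 11 = 8.7709
CL = X̄̄ = 8.7709

8.77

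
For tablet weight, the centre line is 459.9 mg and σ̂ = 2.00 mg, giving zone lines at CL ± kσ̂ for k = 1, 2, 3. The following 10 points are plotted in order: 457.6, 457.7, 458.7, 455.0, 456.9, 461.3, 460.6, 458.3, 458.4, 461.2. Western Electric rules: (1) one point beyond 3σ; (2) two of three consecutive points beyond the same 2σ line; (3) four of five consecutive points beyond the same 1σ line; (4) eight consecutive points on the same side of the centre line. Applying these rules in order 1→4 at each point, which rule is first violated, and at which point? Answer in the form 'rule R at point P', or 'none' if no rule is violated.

Zone of each point (C = within 1σ̂, B = 1σ̂–2σ̂, A = 2σ̂–3σ̂, * = beyond 3σ̂; sign = side of CL): 1:-B, 2:-B, 3:-C, 4:-A, 5:-B, 6:+C, 7:+C, 8:-C, 9:-C, 10:+C
Rule 3 (four of five consecutive points beyond the same 1σ limit) is satisfied at point 5.

rule 3 at point 5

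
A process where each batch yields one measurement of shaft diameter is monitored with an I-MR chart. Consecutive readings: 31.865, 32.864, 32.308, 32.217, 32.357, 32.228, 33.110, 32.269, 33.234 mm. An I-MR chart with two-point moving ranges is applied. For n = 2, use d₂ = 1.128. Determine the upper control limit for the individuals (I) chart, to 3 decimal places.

34.025

X̄ = (31.865 + 32.864 + 32.308 + 32.217 + 32.357 + 32.228 + 33.110 + 32.269 + 33.234) / 9 = 32.4947
Moving ranges: 0.999, 0.556, 0.091, 0.140, 0.129, 0.882, 0.841, 0.965; M̄R̄ = 4.6030 / 8 = 0.5754
UCL = X̄ + 3·M̄R̄/d₂ = 32.4947 + 3 × 0.5754 / 1.128 = 34.0249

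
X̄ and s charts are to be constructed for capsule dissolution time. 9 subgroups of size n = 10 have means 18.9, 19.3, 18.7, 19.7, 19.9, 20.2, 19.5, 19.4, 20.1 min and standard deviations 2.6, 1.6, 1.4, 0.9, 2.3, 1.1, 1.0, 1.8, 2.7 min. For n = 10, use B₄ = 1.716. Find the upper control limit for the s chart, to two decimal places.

2.94

s̄ = (2.6 + 1.6 + 1.4 + 0.9 + 2.3 + 1.1 + 1.0 + 1.8 + 2.7) / 9 = 1.7111
UCL_s = B₄·s̄ = 1.716 × 1.7111 = 2.9363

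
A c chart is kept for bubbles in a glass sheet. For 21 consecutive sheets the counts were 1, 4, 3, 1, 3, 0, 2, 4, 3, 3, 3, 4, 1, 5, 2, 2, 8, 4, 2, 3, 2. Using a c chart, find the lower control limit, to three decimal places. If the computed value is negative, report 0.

0.000

c̄ = (1 + 4 + 3 + 1 + 3 + 0 + 2 + 4 + 3 + 3 + 3 + 4 + 1 + 5 + 2 + 2 + 8 + 4 + 2 + 3 + 2) / 21 = 60 / 21 = 2.8571
LCL = c̄ − 3√c̄ = 2.8571 − 3 × 1.6903 = -2.2138 → 0 (cannot be negative)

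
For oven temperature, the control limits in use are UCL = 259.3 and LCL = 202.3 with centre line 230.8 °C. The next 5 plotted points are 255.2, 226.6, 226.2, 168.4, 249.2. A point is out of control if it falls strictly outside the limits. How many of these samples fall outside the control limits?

1

Compare each point to [202.3, 259.3]: sample 4 = 168.4 < LCL.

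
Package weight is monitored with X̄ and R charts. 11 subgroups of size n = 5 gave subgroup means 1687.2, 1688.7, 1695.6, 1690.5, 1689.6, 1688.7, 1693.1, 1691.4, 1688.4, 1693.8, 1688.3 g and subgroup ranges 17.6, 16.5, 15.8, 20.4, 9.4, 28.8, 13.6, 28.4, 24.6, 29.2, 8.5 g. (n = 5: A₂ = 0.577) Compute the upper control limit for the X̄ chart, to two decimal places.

X̄̄ = (1687.2 + 1688.7 + 1695.6 + 1690.5 + 1689.6 + 1688.7 + 1693.1 + 1691.4 + 1688.4 + 1693.8 + 1688.3) / 11 = 18595.3000 / 11 = 1690.4818
R̄ = (17.6 + 16.5 + 15.8 + 20.4 + 9.4 + 28.8 + 13.6 + 28.4 + 24.6 + 29.2 + 8.5) / 11 = 212.8000 / 11 = 19.3455
UCL = X̄̄ + A₂·R̄ = 1690.4818 + 0.577 × 19.3455 = 1701.6441

1701.64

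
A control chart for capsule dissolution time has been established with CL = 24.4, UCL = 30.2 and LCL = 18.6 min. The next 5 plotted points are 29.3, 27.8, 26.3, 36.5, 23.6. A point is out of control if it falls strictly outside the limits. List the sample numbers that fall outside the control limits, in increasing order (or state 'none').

4

Compare each point to [18.6, 30.2]: sample 4 = 36.5 > UCL.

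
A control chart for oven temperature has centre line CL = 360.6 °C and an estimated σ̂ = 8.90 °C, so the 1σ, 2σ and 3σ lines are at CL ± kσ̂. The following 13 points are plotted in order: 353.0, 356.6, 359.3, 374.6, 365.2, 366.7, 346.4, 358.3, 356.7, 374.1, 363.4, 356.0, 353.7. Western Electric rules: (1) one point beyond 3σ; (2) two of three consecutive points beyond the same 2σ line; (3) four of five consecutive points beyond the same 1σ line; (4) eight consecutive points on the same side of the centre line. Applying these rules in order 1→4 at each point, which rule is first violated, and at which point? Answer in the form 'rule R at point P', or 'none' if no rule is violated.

none

Zone of each point (C = within 1σ̂, B = 1σ̂–2σ̂, A = 2σ̂–3σ̂, * = beyond 3σ̂; sign = side of CL): 1:-C, 2:-C, 3:-C, 4:+B, 5:+C, 6:+C, 7:-B, 8:-C, 9:-C, 10:+B, 11:+C, 12:-C, 13:-C
No rule fires across all 13 points.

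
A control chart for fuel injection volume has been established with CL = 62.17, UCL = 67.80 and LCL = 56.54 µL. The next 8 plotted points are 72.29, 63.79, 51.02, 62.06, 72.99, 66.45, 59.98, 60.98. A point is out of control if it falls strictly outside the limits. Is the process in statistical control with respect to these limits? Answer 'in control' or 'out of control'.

out of control

Compare each point to [56.54, 67.80]: sample 1 = 72.29 > UCL; sample 3 = 51.02 < LCL; sample 5 = 72.99 > UCL.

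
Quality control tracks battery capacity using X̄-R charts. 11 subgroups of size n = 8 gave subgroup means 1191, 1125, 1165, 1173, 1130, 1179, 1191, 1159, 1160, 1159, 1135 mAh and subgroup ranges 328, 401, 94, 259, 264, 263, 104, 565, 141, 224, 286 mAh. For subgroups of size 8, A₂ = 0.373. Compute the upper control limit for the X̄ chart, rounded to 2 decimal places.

X̄̄ = (1191 + 1125 + 1165 + 1173 + 1130 + 1179 + 1191 + 1159 + 1160 + 1159 + 1135) / 11 = 12767.0000 / 11 = 1160.6364
R̄ = (328 + 401 + 94 + 259 + 264 + 263 + 104 + 565 + 141 + 224 + 286) / 11 = 2929.0000 / 11 = 266.2727
UCL = X̄̄ + A₂·R̄ = 1160.6364 + 0.373 × 266.2727 = 1259.9561

1259.96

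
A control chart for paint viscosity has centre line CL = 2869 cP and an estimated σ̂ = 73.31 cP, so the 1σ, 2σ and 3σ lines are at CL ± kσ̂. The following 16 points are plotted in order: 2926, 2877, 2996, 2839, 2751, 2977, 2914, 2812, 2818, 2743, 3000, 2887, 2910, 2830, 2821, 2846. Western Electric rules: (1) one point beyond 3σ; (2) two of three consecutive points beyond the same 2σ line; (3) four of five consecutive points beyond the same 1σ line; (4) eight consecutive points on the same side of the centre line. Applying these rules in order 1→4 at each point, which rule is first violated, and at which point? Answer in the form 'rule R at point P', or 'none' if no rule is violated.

Zone of each point (C = within 1σ̂, B = 1σ̂–2σ̂, A = 2σ̂–3σ̂, * = beyond 3σ̂; sign = side of CL): 1:+C, 2:+C, 3:+B, 4:-C, 5:-B, 6:+B, 7:+C, 8:-C, 9:-C, 10:-B, 11:+B, 12:+C, 13:+C, 14:-C, 15:-C, 16:-C
No rule fires across all 16 points.

none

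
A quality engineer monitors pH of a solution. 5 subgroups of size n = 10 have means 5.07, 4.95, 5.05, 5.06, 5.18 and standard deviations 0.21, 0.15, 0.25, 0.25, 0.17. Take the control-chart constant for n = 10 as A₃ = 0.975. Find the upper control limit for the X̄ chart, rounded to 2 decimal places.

X̄̄ = (5.07 + 4.95 + 5.05 + 5.06 + 5.18) / 5 = 5.0620
s̄ = (0.21 + 0.15 + 0.25 + 0.25 + 0.17) / 5 = 0.2060
UCL = X̄̄ + A₃·s̄ = 5.0620 + 0.975 × 0.2060 = 5.2628

5.26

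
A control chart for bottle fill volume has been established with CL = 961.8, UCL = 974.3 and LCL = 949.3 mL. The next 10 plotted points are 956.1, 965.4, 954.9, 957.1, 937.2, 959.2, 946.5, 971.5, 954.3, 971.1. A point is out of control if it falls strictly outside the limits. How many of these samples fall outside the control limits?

Compare each point to [949.3, 974.3]: sample 5 = 937.2 < LCL; sample 7 = 946.5 < LCL.

2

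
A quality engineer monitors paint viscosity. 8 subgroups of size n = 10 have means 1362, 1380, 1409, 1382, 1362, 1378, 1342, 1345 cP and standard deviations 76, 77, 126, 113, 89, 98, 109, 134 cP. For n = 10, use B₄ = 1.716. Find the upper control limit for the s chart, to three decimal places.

s̄ = (76 + 77 + 126 + 113 + 89 + 98 + 109 + 134) / 8 = 102.7500
UCL_s = B₄·s̄ = 1.716 × 102.7500 = 176.3190

176.319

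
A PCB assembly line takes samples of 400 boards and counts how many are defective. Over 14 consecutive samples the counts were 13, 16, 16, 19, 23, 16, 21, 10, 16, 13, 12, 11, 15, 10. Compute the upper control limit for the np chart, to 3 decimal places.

p̄ = Σdᵢ / (k·n) = 211 / (14 × 400) = 0.03768
UCL = np̄ + 3·√(np̄(1−p̄)) = 15.0714 + 3 × √(15.0714×0.96232) = 15.0714 + 3 × 3.8084 = 26.4965

26.496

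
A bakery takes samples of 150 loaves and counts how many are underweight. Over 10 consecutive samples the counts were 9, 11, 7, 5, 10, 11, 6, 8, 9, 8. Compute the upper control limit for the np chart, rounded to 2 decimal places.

p̄ = Σdᵢ / (k·n) = 84 / (10 × 150) = 0.05600
UCL = np̄ + 3·√(np̄(1−p̄)) = 8.4000 + 3 × √(8.4000×0.94400) = 8.4000 + 3 × 2.8160 = 16.8479

16.85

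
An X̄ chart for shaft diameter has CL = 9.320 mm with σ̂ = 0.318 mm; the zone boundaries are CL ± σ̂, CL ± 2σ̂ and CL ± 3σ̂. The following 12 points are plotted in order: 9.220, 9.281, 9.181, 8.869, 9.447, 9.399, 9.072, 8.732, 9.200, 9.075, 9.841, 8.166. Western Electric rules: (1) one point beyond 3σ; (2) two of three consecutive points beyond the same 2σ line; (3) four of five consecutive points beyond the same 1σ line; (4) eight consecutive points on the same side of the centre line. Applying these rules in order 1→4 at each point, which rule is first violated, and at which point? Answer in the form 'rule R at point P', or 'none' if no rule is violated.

rule 1 at point 12

Zone of each point (C = within 1σ̂, B = 1σ̂–2σ̂, A = 2σ̂–3σ̂, * = beyond 3σ̂; sign = side of CL): 1:-C, 2:-C, 3:-C, 4:-B, 5:+C, 6:+C, 7:-C, 8:-B, 9:-C, 10:-C, 11:+B, 12:-*
Rule 1 (one point beyond the 3σ limits) is satisfied at point 12.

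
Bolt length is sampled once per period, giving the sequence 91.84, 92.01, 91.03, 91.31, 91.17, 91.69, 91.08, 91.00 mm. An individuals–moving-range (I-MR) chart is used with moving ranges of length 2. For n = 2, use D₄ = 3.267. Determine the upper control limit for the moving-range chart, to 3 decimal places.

1.297

Moving ranges: 0.17, 0.98, 0.28, 0.14, 0.52, 0.61, 0.08; M̄R̄ = 2.7800 / 7 = 0.3971
UCL_MR = D₄·M̄R̄ = 3.267 × 0.3971 = 1.2975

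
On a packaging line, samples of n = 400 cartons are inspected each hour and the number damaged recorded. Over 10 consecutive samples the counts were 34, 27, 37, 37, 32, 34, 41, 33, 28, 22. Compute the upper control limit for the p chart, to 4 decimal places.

p̄ = Σdᵢ / (k·n) = 325 / (10 × 400) = 0.08125
UCL = p̄ + 3·√(p̄(1−p̄)/n) = 0.08125 + 3 × √(0.08125×0.91875/400) = 0.08125 + 3 × 0.01366 = 0.12223

0.1222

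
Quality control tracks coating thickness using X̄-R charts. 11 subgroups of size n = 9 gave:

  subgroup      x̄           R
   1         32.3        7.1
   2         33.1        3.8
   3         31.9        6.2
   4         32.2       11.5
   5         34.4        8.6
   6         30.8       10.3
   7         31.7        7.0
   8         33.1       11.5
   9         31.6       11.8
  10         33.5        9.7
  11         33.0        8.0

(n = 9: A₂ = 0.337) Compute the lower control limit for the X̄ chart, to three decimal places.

X̄̄ = (32.3 + 33.1 + 31.9 + 32.2 + 34.4 + 30.8 + 31.7 + 33.1 + 31.6 + 33.5 + 33.0) / 11 = 357.6000 / 11 = 32.5091
R̄ = (7.1 + 3.8 + 6.2 + 11.5 + 8.6 + 10.3 + 7.0 + 11.5 + 11.8 + 9.7 + 8.0) / 11 = 95.5000 / 11 = 8.6818
LCL = X̄̄ − A₂·R̄ = 32.5091 − 0.337 × 8.6818 = 29.5833

29.583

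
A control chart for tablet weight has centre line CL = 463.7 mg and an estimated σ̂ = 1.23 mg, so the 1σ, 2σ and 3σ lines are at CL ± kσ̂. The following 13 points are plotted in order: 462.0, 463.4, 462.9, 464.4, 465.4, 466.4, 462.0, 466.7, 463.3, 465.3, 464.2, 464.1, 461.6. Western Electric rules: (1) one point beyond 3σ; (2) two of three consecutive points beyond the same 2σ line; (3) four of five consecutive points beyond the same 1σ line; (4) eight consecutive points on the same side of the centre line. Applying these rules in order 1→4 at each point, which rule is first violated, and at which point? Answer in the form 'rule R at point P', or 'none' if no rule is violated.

Zone of each point (C = within 1σ̂, B = 1σ̂–2σ̂, A = 2σ̂–3σ̂, * = beyond 3σ̂; sign = side of CL): 1:-B, 2:-C, 3:-C, 4:+C, 5:+B, 6:+A, 7:-B, 8:+A, 9:-C, 10:+B, 11:+C, 12:+C, 13:-B
Rule 2 (two of three consecutive points beyond the same 2σ limit) is satisfied at point 8.

rule 2 at point 8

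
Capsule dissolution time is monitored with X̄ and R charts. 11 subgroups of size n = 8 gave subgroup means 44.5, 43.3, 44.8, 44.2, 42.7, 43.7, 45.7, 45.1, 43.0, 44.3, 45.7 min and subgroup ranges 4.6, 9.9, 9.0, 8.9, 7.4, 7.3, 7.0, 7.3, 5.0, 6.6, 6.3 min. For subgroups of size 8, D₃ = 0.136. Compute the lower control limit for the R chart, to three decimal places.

0.980

R̄ = (4.6 + 9.9 + 9.0 + 8.9 + 7.4 + 7.3 + 7.0 + 7.3 + 5.0 + 6.6 + 6.3) / 11 = 79.3000 / 11 = 7.2091
LCL_R = D₃·R̄ = 0.136 × 7.2091 = 0.9804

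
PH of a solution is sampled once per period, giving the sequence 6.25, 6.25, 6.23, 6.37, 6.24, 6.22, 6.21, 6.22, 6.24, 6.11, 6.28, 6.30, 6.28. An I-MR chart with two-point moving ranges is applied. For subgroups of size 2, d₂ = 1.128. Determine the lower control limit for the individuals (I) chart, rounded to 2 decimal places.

6.09

X̄ = (6.25 + 6.25 + 6.23 + 6.37 + 6.24 + 6.22 + 6.21 + 6.22 + 6.24 + 6.11 + 6.28 + 6.30 + 6.28) / 13 = 6.2462
Moving ranges: 0.00, 0.02, 0.14, 0.13, 0.02, 0.01, 0.01, 0.02, 0.13, 0.17, 0.02, 0.02; M̄R̄ = 0.6900 / 12 = 0.0575
LCL = X̄ − 3·M̄R̄/d₂ = 6.2462 − 3 × 0.0575 / 1.128 = 6.0932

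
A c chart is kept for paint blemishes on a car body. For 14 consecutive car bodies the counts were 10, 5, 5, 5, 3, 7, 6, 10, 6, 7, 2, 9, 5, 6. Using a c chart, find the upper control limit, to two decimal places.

13.58

c̄ = (10 + 5 + 5 + 5 + 3 + 7 + 6 + 10 + 6 + 7 + 2 + 9 + 5 + 6) / 14 = 86 / 14 = 6.1429
UCL = c̄ + 3√c̄ = 6.1429 + 3 × √6.1429 = 6.1429 + 3 × 2.4785 = 13.5783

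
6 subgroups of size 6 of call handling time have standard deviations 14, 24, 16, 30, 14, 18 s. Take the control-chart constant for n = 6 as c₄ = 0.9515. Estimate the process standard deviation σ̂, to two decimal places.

20.32

s̄ = (14 + 24 + 16 + 30 + 14 + 18) / 6 = 19.3333
σ̂ = s̄ / c₄ = 19.3333 / 0.9515 = 20.3188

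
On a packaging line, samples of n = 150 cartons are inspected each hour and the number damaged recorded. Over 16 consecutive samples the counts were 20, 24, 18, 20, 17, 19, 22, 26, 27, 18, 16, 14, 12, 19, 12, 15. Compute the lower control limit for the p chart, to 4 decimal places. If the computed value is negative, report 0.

0.0437

p̄ = Σdᵢ / (k·n) = 299 / (16 × 150) = 0.12458
LCL = p̄ − 3·√(p̄(1−p̄)/n) = 0.12458 − 3 × 0.02696 = 0.04369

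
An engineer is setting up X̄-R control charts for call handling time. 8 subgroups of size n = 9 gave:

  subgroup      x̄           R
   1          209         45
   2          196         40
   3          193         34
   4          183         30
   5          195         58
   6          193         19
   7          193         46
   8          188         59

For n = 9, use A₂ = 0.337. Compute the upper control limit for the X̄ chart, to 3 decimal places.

X̄̄ = (209 + 196 + 193 + 183 + 195 + 193 + 193 + 188) / 8 = 1550.0000 / 8 = 193.7500
R̄ = (45 + 40 + 34 + 30 + 58 + 19 + 46 + 59) / 8 = 331.0000 / 8 = 41.3750
UCL = X̄̄ + A₂·R̄ = 193.7500 + 0.337 × 41.3750 = 207.6934

207.693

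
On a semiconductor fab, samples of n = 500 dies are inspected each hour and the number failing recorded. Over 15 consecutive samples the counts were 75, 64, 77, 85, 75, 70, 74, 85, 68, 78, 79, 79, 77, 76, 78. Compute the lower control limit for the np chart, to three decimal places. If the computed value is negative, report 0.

51.916

p̄ = Σdᵢ / (k·n) = 1140 / (15 × 500) = 0.15200
LCL = np̄ − 3·√(np̄(1−p̄)) = 76.0000 − 3 × 8.0280 = 51.9161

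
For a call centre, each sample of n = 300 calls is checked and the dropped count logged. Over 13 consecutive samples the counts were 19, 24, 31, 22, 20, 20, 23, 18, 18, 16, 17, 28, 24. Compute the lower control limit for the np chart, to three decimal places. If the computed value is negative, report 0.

8.125

p̄ = Σdᵢ / (k·n) = 280 / (13 × 300) = 0.07179
LCL = np̄ − 3·√(np̄(1−p̄)) = 21.5385 − 3 × 4.4713 = 8.1247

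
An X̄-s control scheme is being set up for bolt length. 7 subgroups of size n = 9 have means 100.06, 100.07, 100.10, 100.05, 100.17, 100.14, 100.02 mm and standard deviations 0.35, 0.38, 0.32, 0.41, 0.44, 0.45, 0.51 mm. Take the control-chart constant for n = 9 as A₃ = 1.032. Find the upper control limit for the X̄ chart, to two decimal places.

X̄̄ = (100.06 + 100.07 + 100.10 + 100.05 + 100.17 + 100.14 + 100.02) / 7 = 100.0871
s̄ = (0.35 + 0.38 + 0.32 + 0.41 + 0.44 + 0.45 + 0.51) / 7 = 0.4086
UCL = X̄̄ + A₃·s̄ = 100.0871 + 1.032 × 0.4086 = 100.5088

100.51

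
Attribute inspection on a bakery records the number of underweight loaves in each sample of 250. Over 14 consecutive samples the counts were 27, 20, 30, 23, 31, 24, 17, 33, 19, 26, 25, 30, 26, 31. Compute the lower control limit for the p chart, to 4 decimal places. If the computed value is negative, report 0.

p̄ = Σdᵢ / (k·n) = 362 / (14 × 250) = 0.10343
LCL = p̄ − 3·√(p̄(1−p̄)/n) = 0.10343 − 3 × 0.01926 = 0.04565

0.0457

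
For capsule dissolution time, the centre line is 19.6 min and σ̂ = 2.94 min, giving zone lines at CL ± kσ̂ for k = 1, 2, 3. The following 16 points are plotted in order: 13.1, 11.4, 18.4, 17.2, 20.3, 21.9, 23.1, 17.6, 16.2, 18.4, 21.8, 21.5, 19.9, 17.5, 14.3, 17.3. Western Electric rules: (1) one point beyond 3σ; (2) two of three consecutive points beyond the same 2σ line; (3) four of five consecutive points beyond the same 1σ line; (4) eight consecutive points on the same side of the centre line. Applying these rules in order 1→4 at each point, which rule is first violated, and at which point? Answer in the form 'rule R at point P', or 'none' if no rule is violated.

Zone of each point (C = within 1σ̂, B = 1σ̂–2σ̂, A = 2σ̂–3σ̂, * = beyond 3σ̂; sign = side of CL): 1:-A, 2:-A, 3:-C, 4:-C, 5:+C, 6:+C, 7:+B, 8:-C, 9:-B, 10:-C, 11:+C, 12:+C, 13:+C, 14:-C, 15:-B, 16:-C
Rule 2 (two of three consecutive points beyond the same 2σ limit) is satisfied at point 2.

rule 2 at point 2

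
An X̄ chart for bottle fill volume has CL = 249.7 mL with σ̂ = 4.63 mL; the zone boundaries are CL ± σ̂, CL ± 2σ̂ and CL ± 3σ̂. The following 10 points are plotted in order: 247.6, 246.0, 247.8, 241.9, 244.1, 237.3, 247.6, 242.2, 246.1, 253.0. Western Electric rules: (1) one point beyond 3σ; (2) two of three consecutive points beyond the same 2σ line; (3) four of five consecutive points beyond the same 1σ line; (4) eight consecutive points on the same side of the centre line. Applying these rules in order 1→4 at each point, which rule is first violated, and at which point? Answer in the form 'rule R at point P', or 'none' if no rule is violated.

Zone of each point (C = within 1σ̂, B = 1σ̂–2σ̂, A = 2σ̂–3σ̂, * = beyond 3σ̂; sign = side of CL): 1:-C, 2:-C, 3:-C, 4:-B, 5:-B, 6:-A, 7:-C, 8:-B, 9:-C, 10:+C
Rule 3 (four of five consecutive points beyond the same 1σ limit) is satisfied at point 8.

rule 3 at point 8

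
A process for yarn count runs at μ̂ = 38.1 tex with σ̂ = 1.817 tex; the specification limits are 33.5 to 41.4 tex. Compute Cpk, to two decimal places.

0.61

Cpu = (USL − μ̂) / (3σ̂) = (41.4 − 38.1) / (3 × 1.817) = 0.6054; Cpl = (μ̂ − LSL) / (3σ̂) = (38.1 − 33.5) / (3 × 1.817) = 0.8439; Cpk = min(Cpu, Cpl) = 0.6054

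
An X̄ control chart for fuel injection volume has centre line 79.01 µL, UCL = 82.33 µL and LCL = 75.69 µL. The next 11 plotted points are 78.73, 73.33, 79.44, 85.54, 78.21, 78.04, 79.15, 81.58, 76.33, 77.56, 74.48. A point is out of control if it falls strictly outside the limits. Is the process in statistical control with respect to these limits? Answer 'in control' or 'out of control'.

out of control

Compare each point to [75.69, 82.33]: sample 2 = 73.33 < LCL; sample 4 = 85.54 > UCL; sample 11 = 74.48 < LCL.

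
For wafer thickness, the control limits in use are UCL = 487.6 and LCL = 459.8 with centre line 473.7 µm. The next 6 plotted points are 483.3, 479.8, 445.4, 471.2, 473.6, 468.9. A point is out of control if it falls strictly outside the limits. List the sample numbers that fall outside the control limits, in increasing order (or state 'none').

Compare each point to [459.8, 487.6]: sample 3 = 445.4 < LCL.

3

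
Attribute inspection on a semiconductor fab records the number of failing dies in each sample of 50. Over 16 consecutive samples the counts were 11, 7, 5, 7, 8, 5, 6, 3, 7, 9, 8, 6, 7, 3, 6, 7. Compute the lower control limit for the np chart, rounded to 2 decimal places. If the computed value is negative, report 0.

p̄ = Σdᵢ / (k·n) = 105 / (16 × 50) = 0.13125
LCL = np̄ − 3·√(np̄(1−p̄)) = 6.5625 − 3 × 2.3877 = -0.6006 → 0 (negative, so LCL = 0)

0.00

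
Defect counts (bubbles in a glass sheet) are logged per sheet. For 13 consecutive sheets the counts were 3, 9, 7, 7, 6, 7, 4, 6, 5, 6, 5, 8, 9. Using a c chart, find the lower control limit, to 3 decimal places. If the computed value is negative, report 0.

0.000

c̄ = (3 + 9 + 7 + 7 + 6 + 7 + 4 + 6 + 5 + 6 + 5 + 8 + 9) / 13 = 82 / 13 = 6.3077
LCL = c̄ − 3√c̄ = 6.3077 − 3 × 2.5115 = -1.2268 → 0 (cannot be negative)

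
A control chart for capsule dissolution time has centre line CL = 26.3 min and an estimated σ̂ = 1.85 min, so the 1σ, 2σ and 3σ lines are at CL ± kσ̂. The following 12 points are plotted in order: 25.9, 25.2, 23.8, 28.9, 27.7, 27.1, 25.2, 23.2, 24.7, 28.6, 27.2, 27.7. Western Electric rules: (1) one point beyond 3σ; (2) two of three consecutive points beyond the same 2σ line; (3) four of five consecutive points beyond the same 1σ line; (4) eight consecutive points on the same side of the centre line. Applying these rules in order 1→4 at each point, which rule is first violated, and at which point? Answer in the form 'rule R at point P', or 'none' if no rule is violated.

Zone of each point (C = within 1σ̂, B = 1σ̂–2σ̂, A = 2σ̂–3σ̂, * = beyond 3σ̂; sign = side of CL): 1:-C, 2:-C, 3:-B, 4:+B, 5:+C, 6:+C, 7:-C, 8:-B, 9:-C, 10:+B, 11:+C, 12:+C
No rule fires across all 12 points.

none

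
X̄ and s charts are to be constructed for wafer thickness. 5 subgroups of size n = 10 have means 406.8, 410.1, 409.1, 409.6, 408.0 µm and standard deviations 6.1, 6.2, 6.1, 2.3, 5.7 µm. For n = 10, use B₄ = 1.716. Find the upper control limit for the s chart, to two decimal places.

9.06

s̄ = (6.1 + 6.2 + 6.1 + 2.3 + 5.7) / 5 = 5.2800
UCL_s = B₄·s̄ = 1.716 × 5.2800 = 9.0605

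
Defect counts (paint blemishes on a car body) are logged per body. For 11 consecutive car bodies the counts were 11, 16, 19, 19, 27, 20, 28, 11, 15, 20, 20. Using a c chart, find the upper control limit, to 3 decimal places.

31.710

c̄ = (11 + 16 + 19 + 19 + 27 + 20 + 28 + 11 + 15 + 20 + 20) / 11 = 206 / 11 = 18.7273
UCL = c̄ + 3√c̄ = 18.7273 + 3 × √18.7273 = 18.7273 + 3 × 4.3275 = 31.7098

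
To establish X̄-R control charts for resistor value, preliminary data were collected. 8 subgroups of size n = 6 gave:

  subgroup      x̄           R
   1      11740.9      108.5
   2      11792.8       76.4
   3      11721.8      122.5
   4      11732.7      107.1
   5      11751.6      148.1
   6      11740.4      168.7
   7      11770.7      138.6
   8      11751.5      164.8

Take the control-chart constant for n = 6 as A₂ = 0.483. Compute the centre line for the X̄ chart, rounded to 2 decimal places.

X̄̄ = (11740.9 + 11792.8 + 11721.8 + 11732.7 + 11751.6 + 11740.4 + 11770.7 + 11751.5) / 8 = 94002.4000 / 8 = 11750.3000
CL = X̄̄ = 11750.3000

11750.30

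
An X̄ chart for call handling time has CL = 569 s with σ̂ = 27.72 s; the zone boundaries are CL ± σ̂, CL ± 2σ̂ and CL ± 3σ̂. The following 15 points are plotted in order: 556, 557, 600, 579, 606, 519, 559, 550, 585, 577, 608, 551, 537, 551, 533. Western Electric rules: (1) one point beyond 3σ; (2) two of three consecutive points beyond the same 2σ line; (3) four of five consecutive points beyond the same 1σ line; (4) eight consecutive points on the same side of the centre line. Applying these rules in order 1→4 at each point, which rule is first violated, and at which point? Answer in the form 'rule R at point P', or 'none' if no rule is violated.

none

Zone of each point (C = within 1σ̂, B = 1σ̂–2σ̂, A = 2σ̂–3σ̂, * = beyond 3σ̂; sign = side of CL): 1:-C, 2:-C, 3:+B, 4:+C, 5:+B, 6:-B, 7:-C, 8:-C, 9:+C, 10:+C, 11:+B, 12:-C, 13:-B, 14:-C, 15:-B
No rule fires across all 15 points.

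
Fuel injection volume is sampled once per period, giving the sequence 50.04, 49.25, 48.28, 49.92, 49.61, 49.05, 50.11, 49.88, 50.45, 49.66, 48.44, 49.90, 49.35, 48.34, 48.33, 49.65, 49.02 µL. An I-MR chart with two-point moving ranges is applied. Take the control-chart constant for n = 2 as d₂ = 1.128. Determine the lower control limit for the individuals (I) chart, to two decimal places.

47.19

X̄ = (50.04 + 49.25 + 48.28 + 49.92 + 49.61 + 49.05 + 50.11 + 49.88 + 50.45 + 49.66 + 48.44 + 49.90 + 49.35 + 48.34 + 48.33 + 49.65 + 49.02) / 17 = 49.3694
Moving ranges: 0.79, 0.97, 1.64, 0.31, 0.56, 1.06, 0.23, 0.57, 0.79, 1.22, 1.46, 0.55, 1.01, 0.01, 1.32, 0.63; M̄R̄ = 13.1200 / 16 = 0.8200
LCL = X̄ − 3·M̄R̄/d₂ = 49.3694 − 3 × 0.8200 / 1.128 = 47.1886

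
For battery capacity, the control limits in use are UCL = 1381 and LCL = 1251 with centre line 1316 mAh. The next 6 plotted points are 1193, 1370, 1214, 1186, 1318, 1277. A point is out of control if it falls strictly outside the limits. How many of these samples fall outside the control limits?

Compare each point to [1251, 1381]: sample 1 = 1193 < LCL; sample 3 = 1214 < LCL; sample 4 = 1186 < LCL.

3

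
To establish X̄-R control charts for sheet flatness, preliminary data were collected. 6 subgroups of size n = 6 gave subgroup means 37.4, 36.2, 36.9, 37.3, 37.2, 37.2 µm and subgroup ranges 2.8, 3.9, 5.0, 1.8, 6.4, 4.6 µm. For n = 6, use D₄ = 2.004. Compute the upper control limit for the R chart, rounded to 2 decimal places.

R̄ = (2.8 + 3.9 + 5.0 + 1.8 + 6.4 + 4.6) / 6 = 24.5000 / 6 = 4.0833
UCL_R = D₄·R̄ = 2.004 × 4.0833 = 8.1830

8.18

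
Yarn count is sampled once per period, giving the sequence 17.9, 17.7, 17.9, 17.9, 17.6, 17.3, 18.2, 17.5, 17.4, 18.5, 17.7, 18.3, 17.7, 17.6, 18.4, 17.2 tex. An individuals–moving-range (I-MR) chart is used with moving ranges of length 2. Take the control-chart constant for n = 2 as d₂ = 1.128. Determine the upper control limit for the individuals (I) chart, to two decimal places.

X̄ = (17.9 + 17.7 + 17.9 + 17.9 + 17.6 + 17.3 + 18.2 + 17.5 + 17.4 + 18.5 + 17.7 + 18.3 + 17.7 + 17.6 + 18.4 + 17.2) / 16 = 17.8000
Moving ranges: 0.2, 0.2, 0.0, 0.3, 0.3, 0.9, 0.7, 0.1, 1.1, 0.8, 0.6, 0.6, 0.1, 0.8, 1.2; M̄R̄ = 7.9000 / 15 = 0.5267
UCL = X̄ + 3·M̄R̄/d₂ = 17.8000 + 3 × 0.5267 / 1.128 = 19.2007

19.20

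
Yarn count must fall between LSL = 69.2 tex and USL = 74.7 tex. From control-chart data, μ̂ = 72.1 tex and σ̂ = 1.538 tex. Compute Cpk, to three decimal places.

Cpu = (USL − μ̂) / (3σ̂) = (74.7 − 72.1) / (3 × 1.538) = 0.5635; Cpl = (μ̂ − LSL) / (3σ̂) = (72.1 − 69.2) / (3 × 1.538) = 0.6285; Cpk = min(Cpu, Cpl) = 0.5635

0.564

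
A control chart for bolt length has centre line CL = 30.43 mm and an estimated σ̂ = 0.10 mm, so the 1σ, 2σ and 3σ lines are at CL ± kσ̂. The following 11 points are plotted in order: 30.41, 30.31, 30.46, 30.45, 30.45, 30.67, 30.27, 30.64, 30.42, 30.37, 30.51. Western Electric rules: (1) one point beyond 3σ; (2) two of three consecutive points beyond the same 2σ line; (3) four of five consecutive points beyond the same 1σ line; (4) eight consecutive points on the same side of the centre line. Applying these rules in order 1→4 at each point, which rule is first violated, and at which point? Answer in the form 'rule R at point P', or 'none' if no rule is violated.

rule 2 at point 8

Zone of each point (C = within 1σ̂, B = 1σ̂–2σ̂, A = 2σ̂–3σ̂, * = beyond 3σ̂; sign = side of CL): 1:-C, 2:-B, 3:+C, 4:+C, 5:+C, 6:+A, 7:-B, 8:+A, 9:-C, 10:-C, 11:+C
Rule 2 (two of three consecutive points beyond the same 2σ limit) is satisfied at point 8.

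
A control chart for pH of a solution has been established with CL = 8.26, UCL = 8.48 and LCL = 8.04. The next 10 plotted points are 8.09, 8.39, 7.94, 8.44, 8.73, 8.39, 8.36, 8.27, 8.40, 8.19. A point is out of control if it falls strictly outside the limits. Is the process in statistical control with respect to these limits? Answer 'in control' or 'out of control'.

Compare each point to [8.04, 8.48]: sample 3 = 7.94 < LCL; sample 5 = 8.73 > UCL.

out of control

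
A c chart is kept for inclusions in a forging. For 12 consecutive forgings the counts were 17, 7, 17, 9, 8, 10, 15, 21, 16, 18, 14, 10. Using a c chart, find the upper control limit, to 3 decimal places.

c̄ = (17 + 7 + 17 + 9 + 8 + 10 + 15 + 21 + 16 + 18 + 14 + 10) / 12 = 162 / 12 = 13.5000
UCL = c̄ + 3√c̄ = 13.5000 + 3 × √13.5000 = 13.5000 + 3 × 3.6742 = 24.5227

24.523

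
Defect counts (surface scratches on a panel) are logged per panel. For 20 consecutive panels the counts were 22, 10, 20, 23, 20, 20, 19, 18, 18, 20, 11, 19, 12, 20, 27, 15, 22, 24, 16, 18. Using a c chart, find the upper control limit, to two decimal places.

31.67

c̄ = (22 + 10 + 20 + 23 + 20 + 20 + 19 + 18 + 18 + 20 + 11 + 19 + 12 + 20 + 27 + 15 + 22 + 24 + 16 + 18) / 20 = 374 / 20 = 18.7000
UCL = c̄ + 3√c̄ = 18.7000 + 3 × √18.7000 = 18.7000 + 3 × 4.3243 = 31.6730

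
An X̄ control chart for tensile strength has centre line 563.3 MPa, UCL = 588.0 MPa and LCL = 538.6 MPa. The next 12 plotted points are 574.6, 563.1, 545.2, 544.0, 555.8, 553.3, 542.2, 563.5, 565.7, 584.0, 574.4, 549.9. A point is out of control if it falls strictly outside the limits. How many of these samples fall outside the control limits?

0

All 12 points lie within [538.6, 588.0].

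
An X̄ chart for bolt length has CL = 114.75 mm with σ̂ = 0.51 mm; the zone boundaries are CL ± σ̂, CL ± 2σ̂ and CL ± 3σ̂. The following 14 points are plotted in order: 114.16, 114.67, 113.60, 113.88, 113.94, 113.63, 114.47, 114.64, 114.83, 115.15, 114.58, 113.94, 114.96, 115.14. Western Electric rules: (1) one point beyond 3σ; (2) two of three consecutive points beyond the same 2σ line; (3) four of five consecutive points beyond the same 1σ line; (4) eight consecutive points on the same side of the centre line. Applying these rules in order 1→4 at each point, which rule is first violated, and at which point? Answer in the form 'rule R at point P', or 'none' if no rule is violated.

Zone of each point (C = within 1σ̂, B = 1σ̂–2σ̂, A = 2σ̂–3σ̂, * = beyond 3σ̂; sign = side of CL): 1:-B, 2:-C, 3:-A, 4:-B, 5:-B, 6:-A, 7:-C, 8:-C, 9:+C, 10:+C, 11:-C, 12:-B, 13:+C, 14:+C
Rule 3 (four of five consecutive points beyond the same 1σ limit) is satisfied at point 5.

rule 3 at point 5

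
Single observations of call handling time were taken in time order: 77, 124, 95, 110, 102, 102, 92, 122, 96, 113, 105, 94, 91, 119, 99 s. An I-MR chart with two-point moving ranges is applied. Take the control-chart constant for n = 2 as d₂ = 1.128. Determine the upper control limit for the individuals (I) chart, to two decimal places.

X̄ = (77 + 124 + 95 + 110 + 102 + 102 + 92 + 122 + 96 + 113 + 105 + 94 + 91 + 119 + 99) / 15 = 102.7333
Moving ranges: 47, 29, 15, 8, 0, 10, 30, 26, 17, 8, 11, 3, 28, 20; M̄R̄ = 252.0000 / 14 = 18.0000
UCL = X̄ + 3·M̄R̄/d₂ = 102.7333 + 3 × 18.0000 / 1.128 = 150.6057

150.61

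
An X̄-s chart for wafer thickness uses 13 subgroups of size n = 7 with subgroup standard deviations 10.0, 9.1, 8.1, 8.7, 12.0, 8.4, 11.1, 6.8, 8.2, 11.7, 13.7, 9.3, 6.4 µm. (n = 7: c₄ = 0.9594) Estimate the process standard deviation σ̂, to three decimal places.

s̄ = (10.0 + 9.1 + 8.1 + 8.7 + 12.0 + 8.4 + 11.1 + 6.8 + 8.2 + 11.7 + 13.7 + 9.3 + 6.4) / 13 = 9.5000
σ̂ = s̄ / c₄ = 9.5000 / 0.9594 = 9.9020

9.902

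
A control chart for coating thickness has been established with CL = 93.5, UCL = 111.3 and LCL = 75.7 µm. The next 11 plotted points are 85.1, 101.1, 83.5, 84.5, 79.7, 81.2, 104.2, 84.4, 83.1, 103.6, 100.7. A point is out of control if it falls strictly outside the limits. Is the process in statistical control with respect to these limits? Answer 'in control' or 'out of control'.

in control

All 11 points lie within [75.7, 111.3].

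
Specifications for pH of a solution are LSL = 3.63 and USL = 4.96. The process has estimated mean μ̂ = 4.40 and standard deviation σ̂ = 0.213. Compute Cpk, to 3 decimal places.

0.876

Cpu = (USL − μ̂) / (3σ̂) = (4.96 − 4.40) / (3 × 0.213) = 0.8764; Cpl = (μ̂ − LSL) / (3σ̂) = (4.40 − 3.63) / (3 × 0.213) = 1.2050; Cpk = min(Cpu, Cpl) = 0.8764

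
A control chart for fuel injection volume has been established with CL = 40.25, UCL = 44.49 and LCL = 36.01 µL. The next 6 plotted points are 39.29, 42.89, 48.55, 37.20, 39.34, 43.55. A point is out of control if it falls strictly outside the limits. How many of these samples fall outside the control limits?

Compare each point to [36.01, 44.49]: sample 3 = 48.55 > UCL.

1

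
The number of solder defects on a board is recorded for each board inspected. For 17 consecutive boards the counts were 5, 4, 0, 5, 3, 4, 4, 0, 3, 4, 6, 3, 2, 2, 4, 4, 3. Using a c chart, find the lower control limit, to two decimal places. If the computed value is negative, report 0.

c̄ = (5 + 4 + 0 + 5 + 3 + 4 + 4 + 0 + 3 + 4 + 6 + 3 + 2 + 2 + 4 + 4 + 3) / 17 = 56 / 17 = 3.2941
LCL = c̄ − 3√c̄ = 3.2941 − 3 × 1.8150 = -2.1508 → 0 (cannot be negative)

0.00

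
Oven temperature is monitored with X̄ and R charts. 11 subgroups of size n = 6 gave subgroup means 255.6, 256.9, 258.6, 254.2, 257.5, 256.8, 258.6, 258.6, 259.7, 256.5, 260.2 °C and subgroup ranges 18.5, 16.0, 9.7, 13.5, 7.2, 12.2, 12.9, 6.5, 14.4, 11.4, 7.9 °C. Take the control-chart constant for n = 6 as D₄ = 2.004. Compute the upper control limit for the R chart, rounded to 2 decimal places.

R̄ = (18.5 + 16.0 + 9.7 + 13.5 + 7.2 + 12.2 + 12.9 + 6.5 + 14.4 + 11.4 + 7.9) / 11 = 130.2000 / 11 = 11.8364
UCL_R = D₄·R̄ = 2.004 × 11.8364 = 23.7201

23.72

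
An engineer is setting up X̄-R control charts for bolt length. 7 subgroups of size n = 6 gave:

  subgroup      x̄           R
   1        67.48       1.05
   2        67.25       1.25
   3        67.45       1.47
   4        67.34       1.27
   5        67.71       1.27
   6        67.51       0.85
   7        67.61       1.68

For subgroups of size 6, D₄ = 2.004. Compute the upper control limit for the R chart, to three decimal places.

2.531

R̄ = (1.05 + 1.25 + 1.47 + 1.27 + 1.27 + 0.85 + 1.68) / 7 = 8.8400 / 7 = 1.2629
UCL_R = D₄·R̄ = 2.004 × 1.2629 = 2.5308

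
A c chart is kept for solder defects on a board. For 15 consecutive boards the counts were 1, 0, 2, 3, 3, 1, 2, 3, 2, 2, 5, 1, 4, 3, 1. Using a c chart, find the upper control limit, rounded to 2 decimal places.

6.65

c̄ = (1 + 0 + 2 + 3 + 3 + 1 + 2 + 3 + 2 + 2 + 5 + 1 + 4 + 3 + 1) / 15 = 33 / 15 = 2.2000
UCL = c̄ + 3√c̄ = 2.2000 + 3 × √2.2000 = 2.2000 + 3 × 1.4832 = 6.6497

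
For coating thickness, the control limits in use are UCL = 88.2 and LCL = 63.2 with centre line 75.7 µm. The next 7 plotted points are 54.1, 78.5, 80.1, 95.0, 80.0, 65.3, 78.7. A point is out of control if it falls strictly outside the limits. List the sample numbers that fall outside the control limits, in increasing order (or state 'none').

Compare each point to [63.2, 88.2]: sample 1 = 54.1 < LCL; sample 4 = 95.0 > UCL.

1, 4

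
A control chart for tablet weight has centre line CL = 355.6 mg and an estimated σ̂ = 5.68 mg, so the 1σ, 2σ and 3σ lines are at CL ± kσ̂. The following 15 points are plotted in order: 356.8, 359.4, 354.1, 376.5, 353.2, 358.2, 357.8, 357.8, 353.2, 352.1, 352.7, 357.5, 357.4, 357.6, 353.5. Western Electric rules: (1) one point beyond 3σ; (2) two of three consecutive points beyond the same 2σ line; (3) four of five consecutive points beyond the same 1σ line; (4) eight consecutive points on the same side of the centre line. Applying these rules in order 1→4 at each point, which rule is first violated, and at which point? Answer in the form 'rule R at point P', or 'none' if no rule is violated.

Zone of each point (C = within 1σ̂, B = 1σ̂–2σ̂, A = 2σ̂–3σ̂, * = beyond 3σ̂; sign = side of CL): 1:+C, 2:+C, 3:-C, 4:+*, 5:-C, 6:+C, 7:+C, 8:+C, 9:-C, 10:-C, 11:-C, 12:+C, 13:+C, 14:+C, 15:-C
Rule 1 (one point beyond the 3σ limits) is satisfied at point 4.

rule 1 at point 4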